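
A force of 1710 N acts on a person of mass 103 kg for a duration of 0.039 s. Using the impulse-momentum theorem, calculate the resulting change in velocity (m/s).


J = F * dt = 1710 * 0.039 = 66.6900 N*s
delta_v = J / m
delta_v = 66.6900 / 103
delta_v = 0.6475


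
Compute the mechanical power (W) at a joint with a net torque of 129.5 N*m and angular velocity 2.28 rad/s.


P = M * omega
P = 129.5 * 2.28
P = 295.2600


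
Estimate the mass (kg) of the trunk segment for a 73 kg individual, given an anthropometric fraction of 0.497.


m_segment = body_mass * fraction
m_segment = 73 * 0.497
m_segment = 36.2810


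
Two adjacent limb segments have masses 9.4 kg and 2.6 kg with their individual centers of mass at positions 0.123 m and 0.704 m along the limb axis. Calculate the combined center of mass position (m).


COM = (m1*x1 + m2*x2) / (m1 + m2)
COM = (9.4*0.123 + 2.6*0.704) / (9.4 + 2.6)
Numerator = 2.9866
Denominator = 12.0000
COM = 0.2489


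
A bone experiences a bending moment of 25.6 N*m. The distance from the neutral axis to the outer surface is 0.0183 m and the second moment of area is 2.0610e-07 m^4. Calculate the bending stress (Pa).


sigma = M * c / I
sigma = 25.6 * 0.0183 / 2.0610e-07
M * c = 0.4685
sigma = 2.2731e+06


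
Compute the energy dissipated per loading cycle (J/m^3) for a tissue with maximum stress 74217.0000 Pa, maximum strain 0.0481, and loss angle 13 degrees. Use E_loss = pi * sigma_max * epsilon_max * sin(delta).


E_loss = pi * sigma_max * epsilon_max * sin(delta)
delta = 13 deg = 0.2269 rad
sin(delta) = 0.2250
E_loss = pi * 74217.0000 * 0.0481 * 0.2250
E_loss = 2522.8207


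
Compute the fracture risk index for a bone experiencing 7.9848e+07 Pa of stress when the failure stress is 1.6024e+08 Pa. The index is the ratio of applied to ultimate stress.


FRI = applied / ultimate
FRI = 7.9848e+07 / 1.6024e+08
FRI = 0.4983


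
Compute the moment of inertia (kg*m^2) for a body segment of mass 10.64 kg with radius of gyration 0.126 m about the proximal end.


I = m * k^2
I = 10.64 * 0.126^2
k^2 = 0.0159
I = 0.1689


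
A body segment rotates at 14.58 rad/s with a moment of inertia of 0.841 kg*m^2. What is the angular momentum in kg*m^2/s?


L = I * omega
L = 0.841 * 14.58
L = 12.2618


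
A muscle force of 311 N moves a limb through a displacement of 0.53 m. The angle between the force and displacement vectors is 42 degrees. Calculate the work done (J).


W = F * d * cos(theta)
theta = 42 deg = 0.7330 rad
cos(theta) = 0.7431
W = 311 * 0.53 * 0.7431
W = 122.4926


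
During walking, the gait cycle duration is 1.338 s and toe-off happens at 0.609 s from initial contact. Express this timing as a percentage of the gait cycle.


pct = (event_time / cycle_time) * 100
pct = (0.609 / 1.338) * 100
ratio = 0.4552
pct = 45.5157


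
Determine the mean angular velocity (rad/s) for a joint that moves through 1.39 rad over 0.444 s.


omega = delta_theta / delta_t
omega = 1.39 / 0.444
omega = 3.1306


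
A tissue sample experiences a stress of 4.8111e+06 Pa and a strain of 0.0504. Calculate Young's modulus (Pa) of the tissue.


E = stress / strain
E = 4.8111e+06 / 0.0504
E = 9.5458e+07


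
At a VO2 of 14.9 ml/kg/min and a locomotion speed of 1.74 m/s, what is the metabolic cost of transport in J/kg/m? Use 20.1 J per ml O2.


Power per kg = VO2 * 20.1 / 60
Power per kg = 14.9 * 20.1 / 60 = 4.9915 W/kg
Cost = power_per_kg / speed
Cost = 4.9915 / 1.74
Cost = 2.8687


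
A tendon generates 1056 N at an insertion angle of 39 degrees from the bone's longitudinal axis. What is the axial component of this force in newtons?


F_eff = F_tendon * cos(theta)
theta = 39 deg = 0.6807 rad
cos(theta) = 0.7771
F_eff = 1056 * 0.7771
F_eff = 820.6661


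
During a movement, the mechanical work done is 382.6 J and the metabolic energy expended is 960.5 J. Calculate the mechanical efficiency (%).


eta = (W_mech / E_meta) * 100
eta = (382.6 / 960.5) * 100
ratio = 0.3983
eta = 39.8334


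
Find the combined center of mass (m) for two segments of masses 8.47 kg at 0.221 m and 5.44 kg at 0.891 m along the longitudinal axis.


COM = (m1*x1 + m2*x2) / (m1 + m2)
COM = (8.47*0.221 + 5.44*0.891) / (8.47 + 5.44)
Numerator = 6.7189
Denominator = 13.9100
COM = 0.4830


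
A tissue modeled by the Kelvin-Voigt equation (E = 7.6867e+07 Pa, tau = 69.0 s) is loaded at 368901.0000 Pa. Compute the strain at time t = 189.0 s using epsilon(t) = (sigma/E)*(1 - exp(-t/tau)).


epsilon(t) = (sigma/E) * (1 - exp(-t/tau))
sigma/E = 368901.0000 / 7.6867e+07 = 0.0048
exp(-t/tau) = exp(-189.0 / 69.0) = 0.0646
epsilon = 0.0048 * (1 - 0.0646)
epsilon = 0.0045


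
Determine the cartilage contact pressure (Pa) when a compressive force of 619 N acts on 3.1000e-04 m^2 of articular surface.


P = F / A
P = 619 / 3.1000e-04
P = 1.9968e+06


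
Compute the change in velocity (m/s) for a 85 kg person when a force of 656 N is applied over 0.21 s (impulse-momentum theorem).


J = F * dt = 656 * 0.21 = 137.7600 N*s
delta_v = J / m
delta_v = 137.7600 / 85
delta_v = 1.6207


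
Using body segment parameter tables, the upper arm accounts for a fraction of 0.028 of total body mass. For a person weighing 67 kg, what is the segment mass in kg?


m_segment = body_mass * fraction
m_segment = 67 * 0.028
m_segment = 1.8760


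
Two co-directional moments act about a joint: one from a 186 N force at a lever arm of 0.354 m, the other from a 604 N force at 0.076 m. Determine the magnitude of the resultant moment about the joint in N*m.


M = F1 * d1 + F2 * d2
M = 186 * 0.354 + 604 * 0.076
M = 65.8440 + 45.9040
M = 111.7480


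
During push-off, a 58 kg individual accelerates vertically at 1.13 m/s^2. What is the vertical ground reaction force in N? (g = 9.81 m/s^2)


GRF = m * (g + a)
GRF = 58 * (9.81 + 1.13)
GRF = 58 * 10.9400
GRF = 634.5200


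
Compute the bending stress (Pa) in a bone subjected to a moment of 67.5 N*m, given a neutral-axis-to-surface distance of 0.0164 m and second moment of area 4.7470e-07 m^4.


sigma = M * c / I
sigma = 67.5 * 0.0164 / 4.7470e-07
M * c = 1.1070
sigma = 2.3320e+06


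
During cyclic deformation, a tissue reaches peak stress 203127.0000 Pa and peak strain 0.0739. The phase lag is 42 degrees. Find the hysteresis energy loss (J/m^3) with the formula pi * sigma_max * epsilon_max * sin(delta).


E_loss = pi * sigma_max * epsilon_max * sin(delta)
delta = 42 deg = 0.7330 rad
sin(delta) = 0.6691
E_loss = pi * 203127.0000 * 0.0739 * 0.6691
E_loss = 31555.3398


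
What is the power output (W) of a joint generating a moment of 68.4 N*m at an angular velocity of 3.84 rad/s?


P = M * omega
P = 68.4 * 3.84
P = 262.6560


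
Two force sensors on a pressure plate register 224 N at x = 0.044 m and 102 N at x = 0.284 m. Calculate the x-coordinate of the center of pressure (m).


COP_x = (F1*x1 + F2*x2) / (F1 + F2)
COP_x = (224*0.044 + 102*0.284) / (224 + 102)
Numerator = 38.8240
Denominator = 326
COP_x = 0.1191


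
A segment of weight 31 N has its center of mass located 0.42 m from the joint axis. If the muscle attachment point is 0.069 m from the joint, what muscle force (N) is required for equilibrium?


F_muscle = W * d_load / d_muscle
F_muscle = 31 * 0.42 / 0.069
Numerator = 13.0200
F_muscle = 188.6957


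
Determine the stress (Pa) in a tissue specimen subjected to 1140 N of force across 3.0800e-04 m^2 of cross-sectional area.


stress = F / A
stress = 1140 / 3.0800e-04
stress = 3.7013e+06


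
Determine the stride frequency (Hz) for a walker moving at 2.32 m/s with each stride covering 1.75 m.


f = v / stride_length
f = 2.32 / 1.75
f = 1.3257


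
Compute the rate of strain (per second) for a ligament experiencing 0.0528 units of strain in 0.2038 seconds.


strain_rate = delta_strain / delta_t
strain_rate = 0.0528 / 0.2038
strain_rate = 0.2591


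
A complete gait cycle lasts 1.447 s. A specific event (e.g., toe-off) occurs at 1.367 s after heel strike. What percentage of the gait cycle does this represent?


pct = (event_time / cycle_time) * 100
pct = (1.367 / 1.447) * 100
ratio = 0.9447
pct = 94.4713


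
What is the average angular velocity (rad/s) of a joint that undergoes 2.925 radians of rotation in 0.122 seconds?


omega = delta_theta / delta_t
omega = 2.925 / 0.122
omega = 23.9754


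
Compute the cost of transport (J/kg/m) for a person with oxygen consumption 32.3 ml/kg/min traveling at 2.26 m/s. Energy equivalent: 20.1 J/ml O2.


Power per kg = VO2 * 20.1 / 60
Power per kg = 32.3 * 20.1 / 60 = 10.8205 W/kg
Cost = power_per_kg / speed
Cost = 10.8205 / 2.26
Cost = 4.7878


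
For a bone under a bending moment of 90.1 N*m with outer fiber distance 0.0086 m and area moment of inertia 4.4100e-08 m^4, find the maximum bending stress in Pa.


sigma = M * c / I
sigma = 90.1 * 0.0086 / 4.4100e-08
M * c = 0.7749
sigma = 1.7571e+07


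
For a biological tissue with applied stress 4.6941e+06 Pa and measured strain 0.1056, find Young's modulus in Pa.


E = stress / strain
E = 4.6941e+06 / 0.1056
E = 4.4452e+07


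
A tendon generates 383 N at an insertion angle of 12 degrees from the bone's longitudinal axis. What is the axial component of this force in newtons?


F_eff = F_tendon * cos(theta)
theta = 12 deg = 0.2094 rad
cos(theta) = 0.9781
F_eff = 383 * 0.9781
F_eff = 374.6305


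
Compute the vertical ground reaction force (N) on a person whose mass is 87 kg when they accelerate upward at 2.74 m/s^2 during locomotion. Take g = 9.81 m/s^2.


GRF = m * (g + a)
GRF = 87 * (9.81 + 2.74)
GRF = 87 * 12.5500
GRF = 1091.8500


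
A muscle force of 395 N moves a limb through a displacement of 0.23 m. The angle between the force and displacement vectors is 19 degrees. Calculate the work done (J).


W = F * d * cos(theta)
theta = 19 deg = 0.3316 rad
cos(theta) = 0.9455
W = 395 * 0.23 * 0.9455
W = 85.9004


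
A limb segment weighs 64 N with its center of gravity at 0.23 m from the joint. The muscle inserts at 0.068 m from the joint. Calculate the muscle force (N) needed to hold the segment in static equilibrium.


F_muscle = W * d_load / d_muscle
F_muscle = 64 * 0.23 / 0.068
Numerator = 14.7200
F_muscle = 216.4706


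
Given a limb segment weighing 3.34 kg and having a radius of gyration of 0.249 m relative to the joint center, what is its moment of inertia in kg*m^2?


I = m * k^2
I = 3.34 * 0.249^2
k^2 = 0.0620
I = 0.2071


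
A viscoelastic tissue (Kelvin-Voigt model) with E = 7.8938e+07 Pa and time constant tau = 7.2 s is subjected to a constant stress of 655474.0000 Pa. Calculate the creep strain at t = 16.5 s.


epsilon(t) = (sigma/E) * (1 - exp(-t/tau))
sigma/E = 655474.0000 / 7.8938e+07 = 0.0083
exp(-t/tau) = exp(-16.5 / 7.2) = 0.1011
epsilon = 0.0083 * (1 - 0.1011)
epsilon = 0.0075


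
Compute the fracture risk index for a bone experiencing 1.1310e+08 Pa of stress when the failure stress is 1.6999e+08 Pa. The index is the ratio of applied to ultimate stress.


FRI = applied / ultimate
FRI = 1.1310e+08 / 1.6999e+08
FRI = 0.6653


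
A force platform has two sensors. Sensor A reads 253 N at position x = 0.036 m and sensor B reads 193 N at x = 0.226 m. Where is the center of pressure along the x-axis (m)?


COP_x = (F1*x1 + F2*x2) / (F1 + F2)
COP_x = (253*0.036 + 193*0.226) / (253 + 193)
Numerator = 52.7260
Denominator = 446
COP_x = 0.1182


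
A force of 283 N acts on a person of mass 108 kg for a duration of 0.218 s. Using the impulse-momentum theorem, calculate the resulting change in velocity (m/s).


J = F * dt = 283 * 0.218 = 61.6940 N*s
delta_v = J / m
delta_v = 61.6940 / 108
delta_v = 0.5712


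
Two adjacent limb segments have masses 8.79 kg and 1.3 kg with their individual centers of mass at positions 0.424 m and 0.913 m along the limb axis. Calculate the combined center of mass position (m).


COM = (m1*x1 + m2*x2) / (m1 + m2)
COM = (8.79*0.424 + 1.3*0.913) / (8.79 + 1.3)
Numerator = 4.9139
Denominator = 10.0900
COM = 0.4870


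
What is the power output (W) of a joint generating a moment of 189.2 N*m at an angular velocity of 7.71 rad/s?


P = M * omega
P = 189.2 * 7.71
P = 1458.7320


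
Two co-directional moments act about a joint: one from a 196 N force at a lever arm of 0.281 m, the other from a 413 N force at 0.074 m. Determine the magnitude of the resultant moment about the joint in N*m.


M = F1 * d1 + F2 * d2
M = 196 * 0.281 + 413 * 0.074
M = 55.0760 + 30.5620
M = 85.6380


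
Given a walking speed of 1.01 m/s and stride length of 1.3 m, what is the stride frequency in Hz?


f = v / stride_length
f = 1.01 / 1.3
f = 0.7769


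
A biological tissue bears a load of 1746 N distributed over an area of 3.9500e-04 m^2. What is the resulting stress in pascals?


stress = F / A
stress = 1746 / 3.9500e-04
stress = 4.4203e+06


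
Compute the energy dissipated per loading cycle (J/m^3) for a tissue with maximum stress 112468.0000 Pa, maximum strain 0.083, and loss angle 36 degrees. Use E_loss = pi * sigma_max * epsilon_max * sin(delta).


E_loss = pi * sigma_max * epsilon_max * sin(delta)
delta = 36 deg = 0.6283 rad
sin(delta) = 0.5878
E_loss = pi * 112468.0000 * 0.083 * 0.5878
E_loss = 17237.5533


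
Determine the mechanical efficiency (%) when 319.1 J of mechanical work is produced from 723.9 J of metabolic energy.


eta = (W_mech / E_meta) * 100
eta = (319.1 / 723.9) * 100
ratio = 0.4408
eta = 44.0807


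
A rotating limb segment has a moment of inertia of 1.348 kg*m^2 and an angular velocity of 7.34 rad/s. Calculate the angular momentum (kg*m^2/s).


L = I * omega
L = 1.348 * 7.34
L = 9.8943


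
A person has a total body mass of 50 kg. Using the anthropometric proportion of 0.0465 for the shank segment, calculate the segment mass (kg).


m_segment = body_mass * fraction
m_segment = 50 * 0.0465
m_segment = 2.3250


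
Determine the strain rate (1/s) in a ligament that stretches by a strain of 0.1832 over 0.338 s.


strain_rate = delta_strain / delta_t
strain_rate = 0.1832 / 0.338
strain_rate = 0.5420


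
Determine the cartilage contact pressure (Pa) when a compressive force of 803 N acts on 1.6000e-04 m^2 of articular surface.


P = F / A
P = 803 / 1.6000e-04
P = 5.0188e+06


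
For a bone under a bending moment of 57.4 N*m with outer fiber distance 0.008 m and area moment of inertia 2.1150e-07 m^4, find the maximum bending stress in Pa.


sigma = M * c / I
sigma = 57.4 * 0.008 / 2.1150e-07
M * c = 0.4592
sigma = 2.1712e+06


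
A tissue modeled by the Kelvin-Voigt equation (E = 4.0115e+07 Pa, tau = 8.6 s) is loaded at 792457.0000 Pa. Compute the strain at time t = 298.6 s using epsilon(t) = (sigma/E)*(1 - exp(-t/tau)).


epsilon(t) = (sigma/E) * (1 - exp(-t/tau))
sigma/E = 792457.0000 / 4.0115e+07 = 0.0198
exp(-t/tau) = exp(-298.6 / 8.6) = 8.3347e-16
epsilon = 0.0198 * (1 - 8.3347e-16)
epsilon = 0.0198


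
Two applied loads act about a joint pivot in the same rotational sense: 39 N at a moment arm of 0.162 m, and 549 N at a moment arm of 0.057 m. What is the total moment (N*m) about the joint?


M = F1 * d1 + F2 * d2
M = 39 * 0.162 + 549 * 0.057
M = 6.3180 + 31.2930
M = 37.6110


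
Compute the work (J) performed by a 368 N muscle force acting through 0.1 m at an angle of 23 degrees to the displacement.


W = F * d * cos(theta)
theta = 23 deg = 0.4014 rad
cos(theta) = 0.9205
W = 368 * 0.1 * 0.9205
W = 33.8746


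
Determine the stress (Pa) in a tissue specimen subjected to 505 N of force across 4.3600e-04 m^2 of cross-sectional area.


stress = F / A
stress = 505 / 4.3600e-04
stress = 1.1583e+06


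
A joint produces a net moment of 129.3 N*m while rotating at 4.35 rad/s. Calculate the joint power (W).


P = M * omega
P = 129.3 * 4.35
P = 562.4550


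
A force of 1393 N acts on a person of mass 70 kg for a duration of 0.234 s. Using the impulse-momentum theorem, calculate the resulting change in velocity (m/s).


J = F * dt = 1393 * 0.234 = 325.9620 N*s
delta_v = J / m
delta_v = 325.9620 / 70
delta_v = 4.6566


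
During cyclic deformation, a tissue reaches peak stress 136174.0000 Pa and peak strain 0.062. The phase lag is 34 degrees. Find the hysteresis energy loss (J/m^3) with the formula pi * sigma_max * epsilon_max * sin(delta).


E_loss = pi * sigma_max * epsilon_max * sin(delta)
delta = 34 deg = 0.5934 rad
sin(delta) = 0.5592
E_loss = pi * 136174.0000 * 0.062 * 0.5592
E_loss = 14831.9212


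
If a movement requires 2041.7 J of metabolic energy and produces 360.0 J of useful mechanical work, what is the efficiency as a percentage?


eta = (W_mech / E_meta) * 100
eta = (360.0 / 2041.7) * 100
ratio = 0.1763
eta = 17.6324


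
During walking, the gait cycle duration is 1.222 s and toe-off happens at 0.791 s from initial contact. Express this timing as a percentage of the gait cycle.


pct = (event_time / cycle_time) * 100
pct = (0.791 / 1.222) * 100
ratio = 0.6473
pct = 64.7300


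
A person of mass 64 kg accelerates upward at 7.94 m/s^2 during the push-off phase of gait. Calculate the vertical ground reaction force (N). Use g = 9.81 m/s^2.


GRF = m * (g + a)
GRF = 64 * (9.81 + 7.94)
GRF = 64 * 17.7500
GRF = 1136.0000


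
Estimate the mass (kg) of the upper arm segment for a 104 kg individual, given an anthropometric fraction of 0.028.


m_segment = body_mass * fraction
m_segment = 104 * 0.028
m_segment = 2.9120


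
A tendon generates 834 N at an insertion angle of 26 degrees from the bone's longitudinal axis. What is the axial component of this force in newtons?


F_eff = F_tendon * cos(theta)
theta = 26 deg = 0.4538 rad
cos(theta) = 0.8988
F_eff = 834 * 0.8988
F_eff = 749.5942


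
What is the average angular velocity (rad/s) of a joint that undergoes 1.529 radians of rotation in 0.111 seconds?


omega = delta_theta / delta_t
omega = 1.529 / 0.111
omega = 13.7748


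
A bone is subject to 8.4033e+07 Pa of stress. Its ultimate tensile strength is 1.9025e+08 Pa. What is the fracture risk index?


FRI = applied / ultimate
FRI = 8.4033e+07 / 1.9025e+08
FRI = 0.4417


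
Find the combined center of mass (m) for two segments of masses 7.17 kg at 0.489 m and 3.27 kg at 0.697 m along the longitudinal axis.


COM = (m1*x1 + m2*x2) / (m1 + m2)
COM = (7.17*0.489 + 3.27*0.697) / (7.17 + 3.27)
Numerator = 5.7853
Denominator = 10.4400
COM = 0.5541


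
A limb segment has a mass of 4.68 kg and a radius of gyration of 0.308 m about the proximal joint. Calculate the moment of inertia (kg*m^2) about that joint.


I = m * k^2
I = 4.68 * 0.308^2
k^2 = 0.0949
I = 0.4440


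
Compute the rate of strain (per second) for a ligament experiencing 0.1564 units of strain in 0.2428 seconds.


strain_rate = delta_strain / delta_t
strain_rate = 0.1564 / 0.2428
strain_rate = 0.6442


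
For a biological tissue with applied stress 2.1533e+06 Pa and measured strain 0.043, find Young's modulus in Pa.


E = stress / strain
E = 2.1533e+06 / 0.043
E = 5.0077e+07


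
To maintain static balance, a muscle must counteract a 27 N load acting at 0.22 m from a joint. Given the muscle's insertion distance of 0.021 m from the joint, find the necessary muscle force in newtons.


F_muscle = W * d_load / d_muscle
F_muscle = 27 * 0.22 / 0.021
Numerator = 5.9400
F_muscle = 282.8571


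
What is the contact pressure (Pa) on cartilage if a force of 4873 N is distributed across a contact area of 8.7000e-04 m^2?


P = F / A
P = 4873 / 8.7000e-04
P = 5.6011e+06


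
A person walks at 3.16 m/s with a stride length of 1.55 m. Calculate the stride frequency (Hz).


f = v / stride_length
f = 3.16 / 1.55
f = 2.0387


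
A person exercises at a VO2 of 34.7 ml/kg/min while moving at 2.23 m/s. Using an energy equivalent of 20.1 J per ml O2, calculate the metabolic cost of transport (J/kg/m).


Power per kg = VO2 * 20.1 / 60
Power per kg = 34.7 * 20.1 / 60 = 11.6245 W/kg
Cost = power_per_kg / speed
Cost = 11.6245 / 2.23
Cost = 5.2128


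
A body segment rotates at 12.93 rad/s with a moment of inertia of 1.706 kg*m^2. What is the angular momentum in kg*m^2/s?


L = I * omega
L = 1.706 * 12.93
L = 22.0586


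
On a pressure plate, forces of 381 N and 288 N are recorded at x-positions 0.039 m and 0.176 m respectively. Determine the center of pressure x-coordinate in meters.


COP_x = (F1*x1 + F2*x2) / (F1 + F2)
COP_x = (381*0.039 + 288*0.176) / (381 + 288)
Numerator = 65.5470
Denominator = 669
COP_x = 0.0980


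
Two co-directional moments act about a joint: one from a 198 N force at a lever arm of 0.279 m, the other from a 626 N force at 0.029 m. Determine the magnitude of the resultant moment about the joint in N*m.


M = F1 * d1 + F2 * d2
M = 198 * 0.279 + 626 * 0.029
M = 55.2420 + 18.1540
M = 73.3960


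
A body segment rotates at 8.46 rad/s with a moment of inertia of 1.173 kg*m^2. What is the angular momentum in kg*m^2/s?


L = I * omega
L = 1.173 * 8.46
L = 9.9236


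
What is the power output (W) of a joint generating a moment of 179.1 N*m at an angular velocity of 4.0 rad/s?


P = M * omega
P = 179.1 * 4.0
P = 716.4000


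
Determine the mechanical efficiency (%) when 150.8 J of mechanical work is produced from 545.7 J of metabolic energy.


eta = (W_mech / E_meta) * 100
eta = (150.8 / 545.7) * 100
ratio = 0.2763
eta = 27.6342


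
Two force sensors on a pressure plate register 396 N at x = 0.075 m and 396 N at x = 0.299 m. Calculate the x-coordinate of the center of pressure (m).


COP_x = (F1*x1 + F2*x2) / (F1 + F2)
COP_x = (396*0.075 + 396*0.299) / (396 + 396)
Numerator = 148.1040
Denominator = 792
COP_x = 0.1870


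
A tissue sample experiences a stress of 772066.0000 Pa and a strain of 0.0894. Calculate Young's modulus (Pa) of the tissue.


E = stress / strain
E = 772066.0000 / 0.0894
E = 8.6361e+06


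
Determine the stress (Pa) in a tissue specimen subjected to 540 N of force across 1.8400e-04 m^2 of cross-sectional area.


stress = F / A
stress = 540 / 1.8400e-04
stress = 2.9348e+06


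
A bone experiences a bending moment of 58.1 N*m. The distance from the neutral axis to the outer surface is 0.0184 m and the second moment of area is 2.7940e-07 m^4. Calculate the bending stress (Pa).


sigma = M * c / I
sigma = 58.1 * 0.0184 / 2.7940e-07
M * c = 1.0690
sigma = 3.8262e+06


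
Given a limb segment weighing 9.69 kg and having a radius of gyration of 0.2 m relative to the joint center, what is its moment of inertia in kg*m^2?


I = m * k^2
I = 9.69 * 0.2^2
k^2 = 0.0400
I = 0.3876


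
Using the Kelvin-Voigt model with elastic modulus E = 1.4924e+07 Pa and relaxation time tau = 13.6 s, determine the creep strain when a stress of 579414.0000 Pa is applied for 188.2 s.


epsilon(t) = (sigma/E) * (1 - exp(-t/tau))
sigma/E = 579414.0000 / 1.4924e+07 = 0.0388
exp(-t/tau) = exp(-188.2 / 13.6) = 9.7753e-07
epsilon = 0.0388 * (1 - 9.7753e-07)
epsilon = 0.0388


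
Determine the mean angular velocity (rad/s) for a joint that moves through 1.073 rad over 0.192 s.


omega = delta_theta / delta_t
omega = 1.073 / 0.192
omega = 5.5885


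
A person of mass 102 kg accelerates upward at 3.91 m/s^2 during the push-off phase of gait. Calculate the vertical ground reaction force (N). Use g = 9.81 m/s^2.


GRF = m * (g + a)
GRF = 102 * (9.81 + 3.91)
GRF = 102 * 13.7200
GRF = 1399.4400


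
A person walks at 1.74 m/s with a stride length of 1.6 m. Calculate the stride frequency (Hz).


f = v / stride_length
f = 1.74 / 1.6
f = 1.0875


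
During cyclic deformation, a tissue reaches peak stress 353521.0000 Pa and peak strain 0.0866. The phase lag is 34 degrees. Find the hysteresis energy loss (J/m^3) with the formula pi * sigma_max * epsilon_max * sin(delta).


E_loss = pi * sigma_max * epsilon_max * sin(delta)
delta = 34 deg = 0.5934 rad
sin(delta) = 0.5592
E_loss = pi * 353521.0000 * 0.0866 * 0.5592
E_loss = 53782.9517


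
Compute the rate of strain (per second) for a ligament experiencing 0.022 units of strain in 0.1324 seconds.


strain_rate = delta_strain / delta_t
strain_rate = 0.022 / 0.1324
strain_rate = 0.1662


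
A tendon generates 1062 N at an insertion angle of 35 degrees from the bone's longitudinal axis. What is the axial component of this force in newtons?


F_eff = F_tendon * cos(theta)
theta = 35 deg = 0.6109 rad
cos(theta) = 0.8192
F_eff = 1062 * 0.8192
F_eff = 869.9395


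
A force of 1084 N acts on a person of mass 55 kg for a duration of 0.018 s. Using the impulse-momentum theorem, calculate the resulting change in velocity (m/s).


J = F * dt = 1084 * 0.018 = 19.5120 N*s
delta_v = J / m
delta_v = 19.5120 / 55
delta_v = 0.3548


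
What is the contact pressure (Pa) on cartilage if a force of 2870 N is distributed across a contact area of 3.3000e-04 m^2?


P = F / A
P = 2870 / 3.3000e-04
P = 8.6970e+06


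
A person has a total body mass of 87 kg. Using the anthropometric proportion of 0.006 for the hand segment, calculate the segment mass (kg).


m_segment = body_mass * fraction
m_segment = 87 * 0.006
m_segment = 0.5220


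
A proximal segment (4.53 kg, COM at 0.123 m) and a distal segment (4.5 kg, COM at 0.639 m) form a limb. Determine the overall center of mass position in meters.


COM = (m1*x1 + m2*x2) / (m1 + m2)
COM = (4.53*0.123 + 4.5*0.639) / (4.53 + 4.5)
Numerator = 3.4327
Denominator = 9.0300
COM = 0.3801


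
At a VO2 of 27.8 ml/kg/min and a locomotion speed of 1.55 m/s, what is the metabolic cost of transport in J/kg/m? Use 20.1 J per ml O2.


Power per kg = VO2 * 20.1 / 60
Power per kg = 27.8 * 20.1 / 60 = 9.3130 W/kg
Cost = power_per_kg / speed
Cost = 9.3130 / 1.55
Cost = 6.0084


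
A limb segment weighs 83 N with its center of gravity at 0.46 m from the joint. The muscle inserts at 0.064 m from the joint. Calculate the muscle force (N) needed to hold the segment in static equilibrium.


F_muscle = W * d_load / d_muscle
F_muscle = 83 * 0.46 / 0.064
Numerator = 38.1800
F_muscle = 596.5625


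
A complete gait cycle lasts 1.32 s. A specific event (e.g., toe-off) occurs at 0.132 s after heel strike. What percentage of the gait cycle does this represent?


pct = (event_time / cycle_time) * 100
pct = (0.132 / 1.32) * 100
ratio = 0.1000
pct = 10.0000


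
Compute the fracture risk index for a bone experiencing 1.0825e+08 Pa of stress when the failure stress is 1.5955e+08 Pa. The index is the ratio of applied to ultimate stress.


FRI = applied / ultimate
FRI = 1.0825e+08 / 1.5955e+08
FRI = 0.6785


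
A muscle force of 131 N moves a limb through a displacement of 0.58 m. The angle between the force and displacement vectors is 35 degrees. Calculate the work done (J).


W = F * d * cos(theta)
theta = 35 deg = 0.6109 rad
cos(theta) = 0.8192
W = 131 * 0.58 * 0.8192
W = 62.2392


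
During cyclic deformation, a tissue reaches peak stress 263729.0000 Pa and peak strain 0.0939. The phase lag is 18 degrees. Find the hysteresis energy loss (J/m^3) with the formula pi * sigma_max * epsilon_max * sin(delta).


E_loss = pi * sigma_max * epsilon_max * sin(delta)
delta = 18 deg = 0.3142 rad
sin(delta) = 0.3090
E_loss = pi * 263729.0000 * 0.0939 * 0.3090
E_loss = 24041.1765


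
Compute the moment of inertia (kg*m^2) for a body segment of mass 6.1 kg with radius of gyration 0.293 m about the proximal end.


I = m * k^2
I = 6.1 * 0.293^2
k^2 = 0.0858
I = 0.5237


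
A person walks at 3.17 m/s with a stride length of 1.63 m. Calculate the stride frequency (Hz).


f = v / stride_length
f = 3.17 / 1.63
f = 1.9448


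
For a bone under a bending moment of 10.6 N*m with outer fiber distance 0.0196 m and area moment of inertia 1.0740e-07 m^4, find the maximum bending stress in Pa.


sigma = M * c / I
sigma = 10.6 * 0.0196 / 1.0740e-07
M * c = 0.2078
sigma = 1.9345e+06


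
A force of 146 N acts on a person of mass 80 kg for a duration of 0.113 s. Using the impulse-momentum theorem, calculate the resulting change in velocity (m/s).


J = F * dt = 146 * 0.113 = 16.4980 N*s
delta_v = J / m
delta_v = 16.4980 / 80
delta_v = 0.2062


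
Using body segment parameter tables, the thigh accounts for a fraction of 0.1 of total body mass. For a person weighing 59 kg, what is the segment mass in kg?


m_segment = body_mass * fraction
m_segment = 59 * 0.1
m_segment = 5.9000


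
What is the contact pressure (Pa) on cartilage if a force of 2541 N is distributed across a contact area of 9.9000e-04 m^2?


P = F / A
P = 2541 / 9.9000e-04
P = 2.5667e+06


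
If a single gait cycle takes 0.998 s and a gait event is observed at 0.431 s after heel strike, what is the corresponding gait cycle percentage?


pct = (event_time / cycle_time) * 100
pct = (0.431 / 0.998) * 100
ratio = 0.4319
pct = 43.1864


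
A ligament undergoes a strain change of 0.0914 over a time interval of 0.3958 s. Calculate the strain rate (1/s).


strain_rate = delta_strain / delta_t
strain_rate = 0.0914 / 0.3958
strain_rate = 0.2309


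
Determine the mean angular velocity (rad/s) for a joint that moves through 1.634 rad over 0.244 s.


omega = delta_theta / delta_t
omega = 1.634 / 0.244
omega = 6.6967


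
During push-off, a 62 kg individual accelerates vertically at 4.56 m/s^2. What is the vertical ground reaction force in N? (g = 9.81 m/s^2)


GRF = m * (g + a)
GRF = 62 * (9.81 + 4.56)
GRF = 62 * 14.3700
GRF = 890.9400


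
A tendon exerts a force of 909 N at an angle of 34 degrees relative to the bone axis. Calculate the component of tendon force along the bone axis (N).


F_eff = F_tendon * cos(theta)
theta = 34 deg = 0.5934 rad
cos(theta) = 0.8290
F_eff = 909 * 0.8290
F_eff = 753.5952


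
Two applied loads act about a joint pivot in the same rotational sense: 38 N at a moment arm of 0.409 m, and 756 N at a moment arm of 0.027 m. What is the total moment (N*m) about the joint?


M = F1 * d1 + F2 * d2
M = 38 * 0.409 + 756 * 0.027
M = 15.5420 + 20.4120
M = 35.9540


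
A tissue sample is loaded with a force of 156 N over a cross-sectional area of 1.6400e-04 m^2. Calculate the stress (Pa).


stress = F / A
stress = 156 / 1.6400e-04
stress = 951219.5122


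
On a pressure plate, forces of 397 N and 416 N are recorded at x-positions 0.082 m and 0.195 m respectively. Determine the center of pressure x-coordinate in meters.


COP_x = (F1*x1 + F2*x2) / (F1 + F2)
COP_x = (397*0.082 + 416*0.195) / (397 + 416)
Numerator = 113.6740
Denominator = 813
COP_x = 0.1398


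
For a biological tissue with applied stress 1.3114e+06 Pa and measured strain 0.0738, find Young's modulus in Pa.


E = stress / strain
E = 1.3114e+06 / 0.0738
E = 1.7770e+07


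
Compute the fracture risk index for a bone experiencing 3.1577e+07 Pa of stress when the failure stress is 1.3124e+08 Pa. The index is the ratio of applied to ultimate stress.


FRI = applied / ultimate
FRI = 3.1577e+07 / 1.3124e+08
FRI = 0.2406


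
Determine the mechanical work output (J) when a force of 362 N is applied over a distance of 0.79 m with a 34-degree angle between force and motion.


W = F * d * cos(theta)
theta = 34 deg = 0.5934 rad
cos(theta) = 0.8290
W = 362 * 0.79 * 0.8290
W = 237.0882


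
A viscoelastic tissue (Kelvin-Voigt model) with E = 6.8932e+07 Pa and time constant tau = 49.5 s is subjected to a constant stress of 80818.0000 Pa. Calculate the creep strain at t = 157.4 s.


epsilon(t) = (sigma/E) * (1 - exp(-t/tau))
sigma/E = 80818.0000 / 6.8932e+07 = 0.0012
exp(-t/tau) = exp(-157.4 / 49.5) = 0.0416
epsilon = 0.0012 * (1 - 0.0416)
epsilon = 0.0011


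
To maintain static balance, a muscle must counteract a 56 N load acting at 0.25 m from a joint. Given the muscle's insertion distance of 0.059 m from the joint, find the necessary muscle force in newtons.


F_muscle = W * d_load / d_muscle
F_muscle = 56 * 0.25 / 0.059
Numerator = 14.0000
F_muscle = 237.2881


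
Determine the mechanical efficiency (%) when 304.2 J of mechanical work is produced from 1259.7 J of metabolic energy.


eta = (W_mech / E_meta) * 100
eta = (304.2 / 1259.7) * 100
ratio = 0.2415
eta = 24.1486


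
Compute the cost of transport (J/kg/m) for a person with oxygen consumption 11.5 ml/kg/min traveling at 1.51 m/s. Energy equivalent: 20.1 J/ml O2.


Power per kg = VO2 * 20.1 / 60
Power per kg = 11.5 * 20.1 / 60 = 3.8525 W/kg
Cost = power_per_kg / speed
Cost = 3.8525 / 1.51
Cost = 2.5513


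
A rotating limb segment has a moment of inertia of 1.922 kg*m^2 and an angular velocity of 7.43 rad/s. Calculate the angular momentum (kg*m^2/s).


L = I * omega
L = 1.922 * 7.43
L = 14.2805


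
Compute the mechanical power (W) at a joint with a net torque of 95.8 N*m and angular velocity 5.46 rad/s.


P = M * omega
P = 95.8 * 5.46
P = 523.0680


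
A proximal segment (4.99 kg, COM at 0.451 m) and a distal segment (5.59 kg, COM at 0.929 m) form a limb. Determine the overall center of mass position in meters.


COM = (m1*x1 + m2*x2) / (m1 + m2)
COM = (4.99*0.451 + 5.59*0.929) / (4.99 + 5.59)
Numerator = 7.4436
Denominator = 10.5800
COM = 0.7036


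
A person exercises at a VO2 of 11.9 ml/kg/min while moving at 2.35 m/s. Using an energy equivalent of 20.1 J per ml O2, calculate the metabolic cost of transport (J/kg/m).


Power per kg = VO2 * 20.1 / 60
Power per kg = 11.9 * 20.1 / 60 = 3.9865 W/kg
Cost = power_per_kg / speed
Cost = 3.9865 / 2.35
Cost = 1.6964


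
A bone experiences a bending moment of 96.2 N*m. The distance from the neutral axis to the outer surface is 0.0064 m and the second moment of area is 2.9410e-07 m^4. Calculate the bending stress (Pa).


sigma = M * c / I
sigma = 96.2 * 0.0064 / 2.9410e-07
M * c = 0.6157
sigma = 2.0934e+06


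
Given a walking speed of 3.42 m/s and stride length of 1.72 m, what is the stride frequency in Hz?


f = v / stride_length
f = 3.42 / 1.72
f = 1.9884


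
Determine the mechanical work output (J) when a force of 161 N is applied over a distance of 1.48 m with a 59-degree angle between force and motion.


W = F * d * cos(theta)
theta = 59 deg = 1.0297 rad
cos(theta) = 0.5150
W = 161 * 1.48 * 0.5150
W = 122.7233


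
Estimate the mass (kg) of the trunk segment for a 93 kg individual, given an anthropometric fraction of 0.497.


m_segment = body_mass * fraction
m_segment = 93 * 0.497
m_segment = 46.2210


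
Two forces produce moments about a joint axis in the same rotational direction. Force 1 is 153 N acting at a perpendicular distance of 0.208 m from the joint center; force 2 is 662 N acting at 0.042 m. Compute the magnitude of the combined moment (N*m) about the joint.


M = F1 * d1 + F2 * d2
M = 153 * 0.208 + 662 * 0.042
M = 31.8240 + 27.8040
M = 59.6280


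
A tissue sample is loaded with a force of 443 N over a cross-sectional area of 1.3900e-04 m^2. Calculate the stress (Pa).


stress = F / A
stress = 443 / 1.3900e-04
stress = 3.1871e+06


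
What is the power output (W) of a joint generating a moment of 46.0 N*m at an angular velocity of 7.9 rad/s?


P = M * omega
P = 46.0 * 7.9
P = 363.4000


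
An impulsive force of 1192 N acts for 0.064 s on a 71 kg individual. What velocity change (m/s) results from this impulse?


J = F * dt = 1192 * 0.064 = 76.2880 N*s
delta_v = J / m
delta_v = 76.2880 / 71
delta_v = 1.0745


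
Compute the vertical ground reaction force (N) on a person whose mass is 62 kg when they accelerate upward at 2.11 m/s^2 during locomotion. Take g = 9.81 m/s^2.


GRF = m * (g + a)
GRF = 62 * (9.81 + 2.11)
GRF = 62 * 11.9200
GRF = 739.0400


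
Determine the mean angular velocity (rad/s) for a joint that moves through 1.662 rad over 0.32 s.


omega = delta_theta / delta_t
omega = 1.662 / 0.32
omega = 5.1937


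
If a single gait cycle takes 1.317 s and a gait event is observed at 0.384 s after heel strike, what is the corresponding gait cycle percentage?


pct = (event_time / cycle_time) * 100
pct = (0.384 / 1.317) * 100
ratio = 0.2916
pct = 29.1572


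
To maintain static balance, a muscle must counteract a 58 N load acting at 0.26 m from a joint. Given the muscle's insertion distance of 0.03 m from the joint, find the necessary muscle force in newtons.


F_muscle = W * d_load / d_muscle
F_muscle = 58 * 0.26 / 0.03
Numerator = 15.0800
F_muscle = 502.6667


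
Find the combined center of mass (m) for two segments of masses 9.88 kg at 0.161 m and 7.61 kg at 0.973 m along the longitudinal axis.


COM = (m1*x1 + m2*x2) / (m1 + m2)
COM = (9.88*0.161 + 7.61*0.973) / (9.88 + 7.61)
Numerator = 8.9952
Denominator = 17.4900
COM = 0.5143


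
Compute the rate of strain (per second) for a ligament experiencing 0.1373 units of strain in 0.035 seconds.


strain_rate = delta_strain / delta_t
strain_rate = 0.1373 / 0.035
strain_rate = 3.9229


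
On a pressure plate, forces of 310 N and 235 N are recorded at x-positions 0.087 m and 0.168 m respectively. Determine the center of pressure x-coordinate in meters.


COP_x = (F1*x1 + F2*x2) / (F1 + F2)
COP_x = (310*0.087 + 235*0.168) / (310 + 235)
Numerator = 66.4500
Denominator = 545
COP_x = 0.1219


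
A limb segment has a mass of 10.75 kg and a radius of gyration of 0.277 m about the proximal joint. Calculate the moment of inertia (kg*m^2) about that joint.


I = m * k^2
I = 10.75 * 0.277^2
k^2 = 0.0767
I = 0.8248


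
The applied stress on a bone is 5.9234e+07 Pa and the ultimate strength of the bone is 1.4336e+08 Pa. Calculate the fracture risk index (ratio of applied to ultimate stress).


FRI = applied / ultimate
FRI = 5.9234e+07 / 1.4336e+08
FRI = 0.4132


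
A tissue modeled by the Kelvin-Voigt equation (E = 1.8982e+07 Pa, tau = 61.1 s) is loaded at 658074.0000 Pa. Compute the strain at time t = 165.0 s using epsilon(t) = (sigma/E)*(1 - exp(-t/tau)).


epsilon(t) = (sigma/E) * (1 - exp(-t/tau))
sigma/E = 658074.0000 / 1.8982e+07 = 0.0347
exp(-t/tau) = exp(-165.0 / 61.1) = 0.0672
epsilon = 0.0347 * (1 - 0.0672)
epsilon = 0.0323


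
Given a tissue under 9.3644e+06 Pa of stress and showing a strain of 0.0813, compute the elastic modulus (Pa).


E = stress / strain
E = 9.3644e+06 / 0.0813
E = 1.1518e+08


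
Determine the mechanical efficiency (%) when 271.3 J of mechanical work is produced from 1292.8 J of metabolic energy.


eta = (W_mech / E_meta) * 100
eta = (271.3 / 1292.8) * 100
ratio = 0.2099
eta = 20.9855


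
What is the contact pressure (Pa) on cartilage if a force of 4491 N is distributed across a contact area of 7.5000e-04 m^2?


P = F / A
P = 4491 / 7.5000e-04
P = 5.9880e+06


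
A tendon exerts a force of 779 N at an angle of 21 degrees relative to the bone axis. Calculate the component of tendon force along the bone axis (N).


F_eff = F_tendon * cos(theta)
theta = 21 deg = 0.3665 rad
cos(theta) = 0.9336
F_eff = 779 * 0.9336
F_eff = 727.2592


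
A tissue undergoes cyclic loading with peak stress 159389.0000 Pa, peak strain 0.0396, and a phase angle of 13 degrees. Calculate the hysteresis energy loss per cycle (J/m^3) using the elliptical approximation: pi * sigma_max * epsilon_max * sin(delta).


E_loss = pi * sigma_max * epsilon_max * sin(delta)
delta = 13 deg = 0.2269 rad
sin(delta) = 0.2250
E_loss = pi * 159389.0000 * 0.0396 * 0.2250
E_loss = 4460.5811


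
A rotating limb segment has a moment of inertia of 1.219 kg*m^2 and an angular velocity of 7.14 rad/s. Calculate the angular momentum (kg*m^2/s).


L = I * omega
L = 1.219 * 7.14
L = 8.7037


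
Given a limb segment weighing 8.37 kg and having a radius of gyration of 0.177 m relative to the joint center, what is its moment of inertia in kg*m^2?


I = m * k^2
I = 8.37 * 0.177^2
k^2 = 0.0313
I = 0.2622
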